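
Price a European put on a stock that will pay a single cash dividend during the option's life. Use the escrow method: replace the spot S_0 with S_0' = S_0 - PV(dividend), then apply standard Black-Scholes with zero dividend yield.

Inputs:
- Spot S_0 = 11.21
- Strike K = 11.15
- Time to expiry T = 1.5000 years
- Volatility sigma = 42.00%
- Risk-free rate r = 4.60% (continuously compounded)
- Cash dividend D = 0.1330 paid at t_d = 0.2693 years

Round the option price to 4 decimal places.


Answer: Price = 1.8602

Derivation:
PV(D) = D * exp(-r * t_d) = 0.1330 * 0.98768861 = 0.13136259
S_0' = S_0 - PV(D) = 11.2100 - 0.13136259 = 11.07863741
d1 = (ln(S_0'/K) + (r + sigma^2/2)*T) / (sigma*sqrt(T)) = 0.37885286
d2 = d1 - sigma*sqrt(T) = -0.13553999
exp(-rT) = 0.93332668
N(-d1) = 0.35239857; N(-d2) = 0.55390753
P = K * exp(-rT) * N(-d2) - S_0' * N(-d1) = 11.1500 * 0.93332668 * 0.55390753 - 11.07863741 * 0.35239857 = 1.8602


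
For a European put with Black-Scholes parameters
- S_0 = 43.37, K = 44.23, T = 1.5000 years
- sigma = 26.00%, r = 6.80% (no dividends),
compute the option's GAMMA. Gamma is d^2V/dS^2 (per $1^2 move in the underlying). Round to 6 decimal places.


Answer: Gamma = 0.026472

Derivation:
d1 = 0.4178724800; d2 = 0.0994388135
phi(d1) = 0.3655883746; exp(-qT) = 1.0000000000; exp(-rT) = 0.9030295517
Gamma = exp(-qT) * phi(d1) / (S * sigma * sqrt(T)) = 1.0000000000 * 0.3655883746 / (43.3700 * 0.2600 * 1.2247448714) = 0.026472


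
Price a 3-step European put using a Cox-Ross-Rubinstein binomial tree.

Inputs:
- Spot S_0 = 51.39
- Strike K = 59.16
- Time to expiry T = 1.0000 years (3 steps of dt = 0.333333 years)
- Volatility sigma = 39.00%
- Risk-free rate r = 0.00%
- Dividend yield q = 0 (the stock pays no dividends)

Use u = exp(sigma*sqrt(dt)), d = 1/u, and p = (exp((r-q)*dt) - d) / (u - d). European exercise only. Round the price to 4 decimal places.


Answer: Price = V(0,0) = 13.1414

Derivation:
dt = T/N = 0.333333
u = exp(sigma*sqrt(dt)) = 1.252531; d = 1/u = 0.798383
p = (exp((r-q)*dt) - d) / (u - d) = 0.443945
Discount per step: exp(-r*dt) = 1.000000
Stock lattice S(k, i) with i counting down-moves:
  k=0: S(0,0) = 51.3900
  k=1: S(1,0) = 64.3676; S(1,1) = 41.0289
  k=2: S(2,0) = 80.6224; S(2,1) = 51.3900; S(2,2) = 32.7568
  k=3: S(3,0) = 100.9821; S(3,1) = 64.3676; S(3,2) = 41.0289; S(3,3) = 26.1525
Terminal payoffs V(N, i) = max(K - S_T, 0):
  V(3,0) = 0.000000; V(3,1) = 0.000000; V(3,2) = 18.131088; V(3,3) = 33.007526
Backward induction: V(k, i) = exp(-r*dt) * [p * V(k+1, i) + (1-p) * V(k+1, i+1)].
  V(2,0) = exp(-r*dt) * [p*0.000000 + (1-p)*0.000000] = 0.000000
  V(2,1) = exp(-r*dt) * [p*0.000000 + (1-p)*18.131088] = 10.081882
  V(2,2) = exp(-r*dt) * [p*18.131088 + (1-p)*33.007526] = 26.403206
  V(1,0) = exp(-r*dt) * [p*0.000000 + (1-p)*10.081882] = 5.606081
  V(1,1) = exp(-r*dt) * [p*10.081882 + (1-p)*26.403206] = 19.157436
  V(0,0) = exp(-r*dt) * [p*5.606081 + (1-p)*19.157436] = 13.141380


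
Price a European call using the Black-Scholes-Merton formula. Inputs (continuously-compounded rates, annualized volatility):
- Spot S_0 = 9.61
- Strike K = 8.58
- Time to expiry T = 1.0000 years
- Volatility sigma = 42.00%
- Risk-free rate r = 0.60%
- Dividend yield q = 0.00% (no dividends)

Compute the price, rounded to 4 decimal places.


d1 = (ln(S/K) + (r - q + 0.5*sigma^2) * T) / (sigma * sqrt(T)) = 0.49421502
d2 = d1 - sigma * sqrt(T) = 0.07421502
exp(-rT) = 0.99401796; exp(-qT) = 1.00000000
C = S_0 * exp(-qT) * N(d1) - K * exp(-rT) * N(d2)
N(d1) = 0.68942283; N(d2) = 0.52958035
C = 9.6100 * 1.00000000 * 0.68942283 - 8.5800 * 0.99401796 * 0.52958035 = 2.1087

Answer: Price = 2.1087


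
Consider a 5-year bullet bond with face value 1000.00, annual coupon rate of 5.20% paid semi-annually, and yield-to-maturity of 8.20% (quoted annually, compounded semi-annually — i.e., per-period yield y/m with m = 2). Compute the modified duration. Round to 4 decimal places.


Answer: Modified duration = 4.2492

Derivation:
Coupon per period c = face * coupon_rate / m = 26.000000
Periods per year m = 2; per-period yield y/m = 0.041000
Number of cashflows N = 10
Cashflows (t years, CF_t, discount factor 1/(1+y/m)^(m*t), PV):
  t = 0.5000: CF_t = 26.000000, DF = 0.960615, PV = 24.975985
  t = 1.0000: CF_t = 26.000000, DF = 0.922781, PV = 23.992300
  t = 1.5000: CF_t = 26.000000, DF = 0.886437, PV = 23.047359
  t = 2.0000: CF_t = 26.000000, DF = 0.851524, PV = 22.139634
  t = 2.5000: CF_t = 26.000000, DF = 0.817987, PV = 21.267660
  t = 3.0000: CF_t = 26.000000, DF = 0.785770, PV = 20.430028
  t = 3.5000: CF_t = 26.000000, DF = 0.754823, PV = 19.625388
  t = 4.0000: CF_t = 26.000000, DF = 0.725094, PV = 18.852438
  t = 4.5000: CF_t = 26.000000, DF = 0.696536, PV = 18.109930
  t = 5.0000: CF_t = 1026.000000, DF = 0.669103, PV = 686.499248
Price P = sum_t PV_t = 878.939969
First compute Macaulay numerator sum_t t * PV_t:
  t * PV_t at t = 0.5000: 12.487992
  t * PV_t at t = 1.0000: 23.992300
  t * PV_t at t = 1.5000: 34.571038
  t * PV_t at t = 2.0000: 44.279267
  t * PV_t at t = 2.5000: 53.169149
  t * PV_t at t = 3.0000: 61.290085
  t * PV_t at t = 3.5000: 68.688856
  t * PV_t at t = 4.0000: 75.409750
  t * PV_t at t = 4.5000: 81.494687
  t * PV_t at t = 5.0000: 3432.496239
Macaulay duration D = 3887.879365 / 878.939969 = 4.423373
Modified duration = D / (1 + y/m) = 4.423373 / (1 + 0.041000) = 4.249158


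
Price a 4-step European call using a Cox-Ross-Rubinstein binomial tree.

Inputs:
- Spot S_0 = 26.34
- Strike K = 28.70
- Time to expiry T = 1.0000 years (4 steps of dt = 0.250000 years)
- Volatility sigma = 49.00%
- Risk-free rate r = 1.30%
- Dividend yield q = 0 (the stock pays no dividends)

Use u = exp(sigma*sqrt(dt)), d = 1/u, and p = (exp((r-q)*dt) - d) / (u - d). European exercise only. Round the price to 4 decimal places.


Answer: Price = V(0,0) = 4.3839

Derivation:
dt = T/N = 0.250000
u = exp(sigma*sqrt(dt)) = 1.277621; d = 1/u = 0.782705
p = (exp((r-q)*dt) - d) / (u - d) = 0.445632
Discount per step: exp(-r*dt) = 0.996755
Stock lattice S(k, i) with i counting down-moves:
  k=0: S(0,0) = 26.3400
  k=1: S(1,0) = 33.6525; S(1,1) = 20.6164
  k=2: S(2,0) = 42.9952; S(2,1) = 26.3400; S(2,2) = 16.1366
  k=3: S(3,0) = 54.9316; S(3,1) = 33.6525; S(3,2) = 20.6164; S(3,3) = 12.6302
  k=4: S(4,0) = 70.1818; S(4,1) = 42.9952; S(4,2) = 26.3400; S(4,3) = 16.1366; S(4,4) = 9.8857
Terminal payoffs V(N, i) = max(S_T - K, 0):
  V(4,0) = 41.481777; V(4,1) = 14.295209; V(4,2) = 0.000000; V(4,3) = 0.000000; V(4,4) = 0.000000
Backward induction: V(k, i) = exp(-r*dt) * [p * V(k+1, i) + (1-p) * V(k+1, i+1)].
  V(3,0) = exp(-r*dt) * [p*41.481777 + (1-p)*14.295209] = 26.324719
  V(3,1) = exp(-r*dt) * [p*14.295209 + (1-p)*0.000000] = 6.349732
  V(3,2) = exp(-r*dt) * [p*0.000000 + (1-p)*0.000000] = 0.000000
  V(3,3) = exp(-r*dt) * [p*0.000000 + (1-p)*0.000000] = 0.000000
  V(2,0) = exp(-r*dt) * [p*26.324719 + (1-p)*6.349732] = 15.201740
  V(2,1) = exp(-r*dt) * [p*6.349732 + (1-p)*0.000000] = 2.820462
  V(2,2) = exp(-r*dt) * [p*0.000000 + (1-p)*0.000000] = 0.000000
  V(1,0) = exp(-r*dt) * [p*15.201740 + (1-p)*2.820462] = 8.310901
  V(1,1) = exp(-r*dt) * [p*2.820462 + (1-p)*0.000000] = 1.252810
  V(0,0) = exp(-r*dt) * [p*8.310901 + (1-p)*1.252810] = 4.383851


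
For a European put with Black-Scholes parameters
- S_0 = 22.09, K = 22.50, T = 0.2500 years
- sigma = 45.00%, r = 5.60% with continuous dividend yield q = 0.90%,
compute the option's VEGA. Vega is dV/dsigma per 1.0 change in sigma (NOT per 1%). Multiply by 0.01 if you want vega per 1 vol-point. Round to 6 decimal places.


Answer: Vega = 4.381302

Derivation:
d1 = 0.0829875921; d2 = -0.1420124079
phi(d1) = 0.3975708971; exp(-qT) = 0.9977525294; exp(-rT) = 0.9860975443
Vega = S * exp(-qT) * phi(d1) * sqrt(T) = 22.0900 * 0.9977525294 * 0.3975708971 * 0.5000000000 = 4.381302


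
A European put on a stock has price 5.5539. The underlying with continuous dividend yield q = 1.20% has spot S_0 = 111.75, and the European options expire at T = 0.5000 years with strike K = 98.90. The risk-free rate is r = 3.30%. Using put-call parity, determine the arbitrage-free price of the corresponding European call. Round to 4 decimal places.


Answer: Call price = 19.3539

Derivation:
Put-call parity: C - P = S_0 * exp(-qT) - K * exp(-rT).
S_0 * exp(-qT) = 111.7500 * 0.99401796 = 111.08150748
K * exp(-rT) = 98.9000 * 0.98363538 = 97.28153902
C = P + S*exp(-qT) - K*exp(-rT)
C = 5.5539 + 111.08150748 - 97.28153902 = 19.3539


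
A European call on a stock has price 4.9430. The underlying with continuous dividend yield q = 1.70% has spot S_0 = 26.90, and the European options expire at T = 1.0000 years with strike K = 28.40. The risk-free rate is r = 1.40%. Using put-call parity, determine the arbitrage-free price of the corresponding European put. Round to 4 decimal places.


Answer: Put price = 6.5016

Derivation:
Put-call parity: C - P = S_0 * exp(-qT) - K * exp(-rT).
S_0 * exp(-qT) = 26.9000 * 0.98314368 = 26.44656512
K * exp(-rT) = 28.4000 * 0.98609754 = 28.00517026
P = C - S*exp(-qT) + K*exp(-rT)
P = 4.9430 - 26.44656512 + 28.00517026 = 6.5016


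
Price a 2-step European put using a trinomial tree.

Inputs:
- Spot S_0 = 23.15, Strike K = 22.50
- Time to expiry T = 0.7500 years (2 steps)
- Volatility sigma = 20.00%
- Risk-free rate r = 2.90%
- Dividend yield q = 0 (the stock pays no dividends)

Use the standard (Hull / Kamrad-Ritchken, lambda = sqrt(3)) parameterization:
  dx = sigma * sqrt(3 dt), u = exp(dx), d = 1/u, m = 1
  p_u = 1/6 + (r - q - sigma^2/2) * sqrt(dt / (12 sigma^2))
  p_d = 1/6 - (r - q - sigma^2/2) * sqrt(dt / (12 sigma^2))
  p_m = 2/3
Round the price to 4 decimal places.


dt = T/N = 0.375000; dx = sigma*sqrt(3*dt) = 0.212132
u = exp(dx) = 1.236311; d = 1/u = 0.808858
p_u = 0.174622, p_m = 0.666667, p_d = 0.158712
Discount per step: exp(-r*dt) = 0.989184
Stock lattice S(k, j) with j the centered position index:
  k=0: S(0,+0) = 23.1500
  k=1: S(1,-1) = 18.7251; S(1,+0) = 23.1500; S(1,+1) = 28.6206
  k=2: S(2,-2) = 15.1459; S(2,-1) = 18.7251; S(2,+0) = 23.1500; S(2,+1) = 28.6206; S(2,+2) = 35.3840
Terminal payoffs V(N, j) = max(K - S_T, 0):
  V(2,-2) = 7.354087; V(2,-1) = 3.774940; V(2,+0) = 0.000000; V(2,+1) = 0.000000; V(2,+2) = 0.000000
Backward induction: V(k, j) = exp(-r*dt) * [p_u * V(k+1, j+1) + p_m * V(k+1, j) + p_d * V(k+1, j-1)]
  V(1,-1) = exp(-r*dt) * [p_u*0.000000 + p_m*3.774940 + p_d*7.354087] = 3.643962
  V(1,+0) = exp(-r*dt) * [p_u*0.000000 + p_m*0.000000 + p_d*3.774940] = 0.592647
  V(1,+1) = exp(-r*dt) * [p_u*0.000000 + p_m*0.000000 + p_d*0.000000] = 0.000000
  V(0,+0) = exp(-r*dt) * [p_u*0.000000 + p_m*0.592647 + p_d*3.643962] = 0.962909

Answer: Price = V(0,0) = 0.9629


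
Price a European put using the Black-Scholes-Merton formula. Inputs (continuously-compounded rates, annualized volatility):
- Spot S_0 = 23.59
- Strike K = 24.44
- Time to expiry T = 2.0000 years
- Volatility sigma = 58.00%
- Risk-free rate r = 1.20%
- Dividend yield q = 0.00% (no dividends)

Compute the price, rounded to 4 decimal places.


Answer: Price = 7.6872

Derivation:
d1 = (ln(S/K) + (r - q + 0.5*sigma^2) * T) / (sigma * sqrt(T)) = 0.39622577
d2 = d1 - sigma * sqrt(T) = -0.42401809
exp(-rT) = 0.97628571; exp(-qT) = 1.00000000
P = K * exp(-rT) * N(-d2) - S_0 * exp(-qT) * N(-d1)
N(-d1) = 0.34596924; N(-d2) = 0.66422369
P = 24.4400 * 0.97628571 * 0.66422369 - 23.5900 * 1.00000000 * 0.34596924 = 7.6872


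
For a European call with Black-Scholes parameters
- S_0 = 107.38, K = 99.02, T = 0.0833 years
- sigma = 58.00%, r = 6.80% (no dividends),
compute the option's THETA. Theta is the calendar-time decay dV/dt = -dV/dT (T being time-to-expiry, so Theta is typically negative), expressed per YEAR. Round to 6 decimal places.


Answer: Theta = -40.388137

Derivation:
d1 = 0.6017246435; d2 = 0.4343265551
phi(d1) = 0.3328794700; exp(-qT) = 1.0000000000; exp(-rT) = 0.9943516125
Theta = -S*exp(-qT)*phi(d1)*sigma/(2*sqrt(T)) - r*K*exp(-rT)*N(d2) + q*S*exp(-qT)*N(d1)
N(d1) = 0.7263212784; N(d2) = 0.6679743385; sqrt(T) = 0.2886173938
Term 1 = -107.3800 * 1.0000000000 * 0.3328794700 * 0.5800 / (2 * 0.2886173938) = -35.9158300725
Term 2 = -0.0680 * 99.0200 * 0.9943516125 * 0.6679743385 = -4.4723068734
Term 3 = 0 (no dividend yield, q = 0)
Theta = -35.9158300725 + (-4.4723068734) + (0.0000000000) = -40.388137


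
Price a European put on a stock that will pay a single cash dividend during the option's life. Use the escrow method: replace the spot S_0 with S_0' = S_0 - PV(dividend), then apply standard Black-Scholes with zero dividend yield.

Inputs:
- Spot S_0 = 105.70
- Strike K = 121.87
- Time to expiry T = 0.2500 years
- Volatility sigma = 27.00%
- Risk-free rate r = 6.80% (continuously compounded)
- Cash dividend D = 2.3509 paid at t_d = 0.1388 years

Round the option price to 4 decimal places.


PV(D) = D * exp(-r * t_d) = 2.3509 * 0.99060600 = 2.32881565
S_0' = S_0 - PV(D) = 105.7000 - 2.32881565 = 103.37118435
d1 = (ln(S_0'/K) + (r + sigma^2/2)*T) / (sigma*sqrt(T)) = -1.02604564
d2 = d1 - sigma*sqrt(T) = -1.16104564
exp(-rT) = 0.98314368
N(-d1) = 0.84756496; N(-d2) = 0.87718833
P = K * exp(-rT) * N(-d2) - S_0' * N(-d1) = 121.8700 * 0.98314368 * 0.87718833 - 103.37118435 * 0.84756496 = 17.4872

Answer: Price = 17.4872


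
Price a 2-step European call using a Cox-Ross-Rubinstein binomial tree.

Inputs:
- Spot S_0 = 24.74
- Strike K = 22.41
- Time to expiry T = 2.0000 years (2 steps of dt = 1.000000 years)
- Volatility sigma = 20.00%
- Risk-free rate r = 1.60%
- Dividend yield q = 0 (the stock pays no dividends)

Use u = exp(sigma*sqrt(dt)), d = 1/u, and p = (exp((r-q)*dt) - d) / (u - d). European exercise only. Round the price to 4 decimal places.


Answer: Price = V(0,0) = 4.5022

Derivation:
dt = T/N = 1.000000
u = exp(sigma*sqrt(dt)) = 1.221403; d = 1/u = 0.818731
p = (exp((r-q)*dt) - d) / (u - d) = 0.490220
Discount per step: exp(-r*dt) = 0.984127
Stock lattice S(k, i) with i counting down-moves:
  k=0: S(0,0) = 24.7400
  k=1: S(1,0) = 30.2175; S(1,1) = 20.2554
  k=2: S(2,0) = 36.9077; S(2,1) = 24.7400; S(2,2) = 16.5837
Terminal payoffs V(N, i) = max(S_T - K, 0):
  V(2,0) = 14.497743; V(2,1) = 2.330000; V(2,2) = 0.000000
Backward induction: V(k, i) = exp(-r*dt) * [p * V(k+1, i) + (1-p) * V(k+1, i+1)].
  V(1,0) = exp(-r*dt) * [p*14.497743 + (1-p)*2.330000] = 8.163211
  V(1,1) = exp(-r*dt) * [p*2.330000 + (1-p)*0.000000] = 1.124083
  V(0,0) = exp(-r*dt) * [p*8.163211 + (1-p)*1.124083] = 4.502191


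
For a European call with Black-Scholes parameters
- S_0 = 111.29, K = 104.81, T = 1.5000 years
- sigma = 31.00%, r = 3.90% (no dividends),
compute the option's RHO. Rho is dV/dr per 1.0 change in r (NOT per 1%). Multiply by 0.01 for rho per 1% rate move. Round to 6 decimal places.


Answer: Rho = 81.354785

Derivation:
d1 = 0.5019220981; d2 = 0.1222511880
phi(d1) = 0.3517264875; exp(-qT) = 1.0000000000; exp(-rT) = 0.9431782404
N(d2) = 0.5486499559
Rho = K*T*exp(-rT)*N(d2) = 104.8100 * 1.5000 * 0.9431782404 * 0.5486499559 = 81.354785


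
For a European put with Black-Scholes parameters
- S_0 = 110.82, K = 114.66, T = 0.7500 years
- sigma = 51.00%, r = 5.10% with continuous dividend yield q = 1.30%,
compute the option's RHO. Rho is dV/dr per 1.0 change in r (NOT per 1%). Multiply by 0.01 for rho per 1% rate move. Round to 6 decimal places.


Answer: Rho = -49.022359

Derivation:
d1 = 0.2082390029; d2 = -0.2334339530
phi(d1) = 0.3903856141; exp(-qT) = 0.9902973771; exp(-rT) = 0.9624722927
N(-d2) = 0.5922877747
Rho = -K*T*exp(-rT)*N(-d2) = -114.6600 * 0.7500 * 0.9624722927 * 0.5922877747 = -49.022359


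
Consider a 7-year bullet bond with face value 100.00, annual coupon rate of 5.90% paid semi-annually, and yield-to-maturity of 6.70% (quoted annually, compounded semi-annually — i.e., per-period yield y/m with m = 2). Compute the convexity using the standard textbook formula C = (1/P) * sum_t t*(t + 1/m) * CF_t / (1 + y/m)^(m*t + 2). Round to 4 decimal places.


Answer: Convexity = 38.1216

Derivation:
Coupon per period c = face * coupon_rate / m = 2.950000
Periods per year m = 2; per-period yield y/m = 0.033500
Number of cashflows N = 14
Cashflows (t years, CF_t, discount factor 1/(1+y/m)^(m*t), PV):
  t = 0.5000: CF_t = 2.950000, DF = 0.967586, PV = 2.854378
  t = 1.0000: CF_t = 2.950000, DF = 0.936222, PV = 2.761856
  t = 1.5000: CF_t = 2.950000, DF = 0.905876, PV = 2.672333
  t = 2.0000: CF_t = 2.950000, DF = 0.876512, PV = 2.585712
  t = 2.5000: CF_t = 2.950000, DF = 0.848101, PV = 2.501898
  t = 3.0000: CF_t = 2.950000, DF = 0.820611, PV = 2.420801
  t = 3.5000: CF_t = 2.950000, DF = 0.794011, PV = 2.342333
  t = 4.0000: CF_t = 2.950000, DF = 0.768274, PV = 2.266408
  t = 4.5000: CF_t = 2.950000, DF = 0.743371, PV = 2.192945
  t = 5.0000: CF_t = 2.950000, DF = 0.719275, PV = 2.121862
  t = 5.5000: CF_t = 2.950000, DF = 0.695961, PV = 2.053084
  t = 6.0000: CF_t = 2.950000, DF = 0.673402, PV = 1.986535
  t = 6.5000: CF_t = 2.950000, DF = 0.651574, PV = 1.922143
  t = 7.0000: CF_t = 102.950000, DF = 0.630454, PV = 64.905219
Price P = sum_t PV_t = 95.587508
Convexity numerator sum_t t*(t + 1/m) * CF_t / (1+y/m)^(m*t + 2):
  t = 0.5000: term = 1.336166
  t = 1.0000: term = 3.878567
  t = 1.5000: term = 7.505694
  t = 2.0000: term = 12.104006
  t = 2.5000: term = 17.567498
  t = 3.0000: term = 23.797288
  t = 3.5000: term = 30.701226
  t = 4.0000: term = 38.193522
  t = 4.5000: term = 46.194391
  t = 5.0000: term = 54.629715
  t = 5.5000: term = 63.430729
  t = 6.0000: term = 72.533710
  t = 6.5000: term = 81.879692
  t = 7.0000: term = 3190.200354
Convexity = (1/P) * sum = 3643.952560 / 95.587508 = 38.121640


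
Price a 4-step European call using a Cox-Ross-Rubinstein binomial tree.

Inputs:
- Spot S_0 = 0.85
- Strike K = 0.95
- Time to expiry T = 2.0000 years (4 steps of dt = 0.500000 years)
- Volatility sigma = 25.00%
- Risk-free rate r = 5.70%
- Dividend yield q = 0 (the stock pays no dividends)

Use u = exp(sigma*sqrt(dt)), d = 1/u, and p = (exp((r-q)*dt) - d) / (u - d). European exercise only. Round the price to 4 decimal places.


dt = T/N = 0.500000
u = exp(sigma*sqrt(dt)) = 1.193365; d = 1/u = 0.837967
p = (exp((r-q)*dt) - d) / (u - d) = 0.537266
Discount per step: exp(-r*dt) = 0.971902
Stock lattice S(k, i) with i counting down-moves:
  k=0: S(0,0) = 0.8500
  k=1: S(1,0) = 1.0144; S(1,1) = 0.7123
  k=2: S(2,0) = 1.2105; S(2,1) = 0.8500; S(2,2) = 0.5969
  k=3: S(3,0) = 1.4446; S(3,1) = 1.0144; S(3,2) = 0.7123; S(3,3) = 0.5001
  k=4: S(4,0) = 1.7239; S(4,1) = 1.2105; S(4,2) = 0.8500; S(4,3) = 0.5969; S(4,4) = 0.4191
Terminal payoffs V(N, i) = max(S_T - K, 0):
  V(4,0) = 0.773898; V(4,1) = 0.260501; V(4,2) = 0.000000; V(4,3) = 0.000000; V(4,4) = 0.000000
Backward induction: V(k, i) = exp(-r*dt) * [p * V(k+1, i) + (1-p) * V(k+1, i+1)].
  V(3,0) = exp(-r*dt) * [p*0.773898 + (1-p)*0.260501] = 0.521262
  V(3,1) = exp(-r*dt) * [p*0.260501 + (1-p)*0.000000] = 0.136026
  V(3,2) = exp(-r*dt) * [p*0.000000 + (1-p)*0.000000] = 0.000000
  V(3,3) = exp(-r*dt) * [p*0.000000 + (1-p)*0.000000] = 0.000000
  V(2,0) = exp(-r*dt) * [p*0.521262 + (1-p)*0.136026] = 0.333363
  V(2,1) = exp(-r*dt) * [p*0.136026 + (1-p)*0.000000] = 0.071029
  V(2,2) = exp(-r*dt) * [p*0.000000 + (1-p)*0.000000] = 0.000000
  V(1,0) = exp(-r*dt) * [p*0.333363 + (1-p)*0.071029] = 0.206016
  V(1,1) = exp(-r*dt) * [p*0.071029 + (1-p)*0.000000] = 0.037089
  V(0,0) = exp(-r*dt) * [p*0.206016 + (1-p)*0.037089] = 0.124256

Answer: Price = V(0,0) = 0.1243


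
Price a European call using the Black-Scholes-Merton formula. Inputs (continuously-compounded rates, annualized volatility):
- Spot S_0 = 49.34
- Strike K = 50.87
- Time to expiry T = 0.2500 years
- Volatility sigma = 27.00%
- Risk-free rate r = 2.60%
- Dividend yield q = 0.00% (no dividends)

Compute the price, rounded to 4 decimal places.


Answer: Price = 2.1298

Derivation:
d1 = (ln(S/K) + (r - q + 0.5*sigma^2) * T) / (sigma * sqrt(T)) = -0.11056109
d2 = d1 - sigma * sqrt(T) = -0.24556109
exp(-rT) = 0.99352108; exp(-qT) = 1.00000000
C = S_0 * exp(-qT) * N(d1) - K * exp(-rT) * N(d2)
N(d1) = 0.45598220; N(d2) = 0.40301100
C = 49.3400 * 1.00000000 * 0.45598220 - 50.8700 * 0.99352108 * 0.40301100 = 2.1298


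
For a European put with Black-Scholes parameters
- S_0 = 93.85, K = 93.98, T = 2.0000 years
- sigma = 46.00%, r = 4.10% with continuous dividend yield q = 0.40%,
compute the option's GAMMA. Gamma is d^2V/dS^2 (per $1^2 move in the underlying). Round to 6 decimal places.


d1 = 0.4368932562; d2 = -0.2136449825
phi(d1) = 0.3626284974; exp(-qT) = 0.9920319148; exp(-rT) = 0.9212719587
Gamma = exp(-qT) * phi(d1) / (S * sigma * sqrt(T)) = 0.9920319148 * 0.3626284974 / (93.8500 * 0.4600 * 1.4142135624) = 0.005892

Answer: Gamma = 0.005892


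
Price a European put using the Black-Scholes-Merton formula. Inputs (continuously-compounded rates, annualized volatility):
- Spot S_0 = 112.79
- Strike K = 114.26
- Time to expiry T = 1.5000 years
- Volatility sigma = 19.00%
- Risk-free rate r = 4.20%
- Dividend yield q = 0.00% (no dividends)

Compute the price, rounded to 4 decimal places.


Answer: Price = 7.6728

Derivation:
d1 = (ln(S/K) + (r - q + 0.5*sigma^2) * T) / (sigma * sqrt(T)) = 0.33143800
d2 = d1 - sigma * sqrt(T) = 0.09873648
exp(-rT) = 0.93894347; exp(-qT) = 1.00000000
P = K * exp(-rT) * N(-d2) - S_0 * exp(-qT) * N(-d1)
N(-d1) = 0.37015683; N(-d2) = 0.46067375
P = 114.2600 * 0.93894347 * 0.46067375 - 112.7900 * 1.00000000 * 0.37015683 = 7.6728


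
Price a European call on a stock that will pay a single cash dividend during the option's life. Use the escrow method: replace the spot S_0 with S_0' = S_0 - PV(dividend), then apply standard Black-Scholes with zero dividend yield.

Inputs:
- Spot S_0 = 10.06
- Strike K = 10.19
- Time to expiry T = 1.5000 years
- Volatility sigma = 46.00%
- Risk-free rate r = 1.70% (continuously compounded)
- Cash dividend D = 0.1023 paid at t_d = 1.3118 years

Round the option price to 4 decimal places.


Answer: Price = 2.2197

Derivation:
PV(D) = D * exp(-r * t_d) = 0.1023 * 0.97794622 = 0.10004390
S_0' = S_0 - PV(D) = 10.0600 - 0.10004390 = 9.95995610
d1 = (ln(S_0'/K) + (r + sigma^2/2)*T) / (sigma*sqrt(T)) = 0.28642313
d2 = d1 - sigma*sqrt(T) = -0.27695952
exp(-rT) = 0.97482238
N(d1) = 0.61272297; N(d2) = 0.39090560
C = S_0' * N(d1) - K * exp(-rT) * N(d2) = 9.95995610 * 0.61272297 - 10.1900 * 0.97482238 * 0.39090560 = 2.2197


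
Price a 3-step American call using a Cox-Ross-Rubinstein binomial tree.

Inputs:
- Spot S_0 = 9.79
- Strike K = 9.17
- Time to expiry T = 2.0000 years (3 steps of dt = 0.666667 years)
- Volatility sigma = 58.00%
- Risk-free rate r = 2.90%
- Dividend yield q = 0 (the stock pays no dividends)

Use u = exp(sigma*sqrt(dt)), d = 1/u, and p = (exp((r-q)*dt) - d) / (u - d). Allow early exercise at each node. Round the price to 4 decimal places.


Answer: Price = V(0,0) = 3.7477

Derivation:
dt = T/N = 0.666667
u = exp(sigma*sqrt(dt)) = 1.605713; d = 1/u = 0.622776
p = (exp((r-q)*dt) - d) / (u - d) = 0.403632
Discount per step: exp(-r*dt) = 0.980852
Stock lattice S(k, i) with i counting down-moves:
  k=0: S(0,0) = 9.7900
  k=1: S(1,0) = 15.7199; S(1,1) = 6.0970
  k=2: S(2,0) = 25.2417; S(2,1) = 9.7900; S(2,2) = 3.7971
  k=3: S(3,0) = 40.5309; S(3,1) = 15.7199; S(3,2) = 6.0970; S(3,3) = 2.3647
Terminal payoffs V(N, i) = max(S_T - K, 0):
  V(3,0) = 31.360935; V(3,1) = 6.549932; V(3,2) = 0.000000; V(3,3) = 0.000000
Backward induction: V(k, i) = exp(-r*dt) * [p * V(k+1, i) + (1-p) * V(k+1, i+1)]; then take max(V_cont, immediate exercise) for American.
  V(2,0) = exp(-r*dt) * [p*31.360935 + (1-p)*6.549932] = 16.247286; exercise = 16.071703; V(2,0) = max -> 16.247286
  V(2,1) = exp(-r*dt) * [p*6.549932 + (1-p)*0.000000] = 2.593143; exercise = 0.620000; V(2,1) = max -> 2.593143
  V(2,2) = exp(-r*dt) * [p*0.000000 + (1-p)*0.000000] = 0.000000; exercise = 0.000000; V(2,2) = max -> 0.000000
  V(1,0) = exp(-r*dt) * [p*16.247286 + (1-p)*2.593143] = 7.949218; exercise = 6.549932; V(1,0) = max -> 7.949218
  V(1,1) = exp(-r*dt) * [p*2.593143 + (1-p)*0.000000] = 1.026635; exercise = 0.000000; V(1,1) = max -> 1.026635
  V(0,0) = exp(-r*dt) * [p*7.949218 + (1-p)*1.026635] = 3.747654; exercise = 0.620000; V(0,0) = max -> 3.747654


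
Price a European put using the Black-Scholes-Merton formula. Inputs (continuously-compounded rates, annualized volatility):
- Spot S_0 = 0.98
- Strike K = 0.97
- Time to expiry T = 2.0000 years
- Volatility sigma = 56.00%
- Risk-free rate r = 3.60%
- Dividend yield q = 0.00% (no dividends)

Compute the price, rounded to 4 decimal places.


d1 = (ln(S/K) + (r - q + 0.5*sigma^2) * T) / (sigma * sqrt(T)) = 0.49984431
d2 = d1 - sigma * sqrt(T) = -0.29211528
exp(-rT) = 0.93053090; exp(-qT) = 1.00000000
P = K * exp(-rT) * N(-d2) - S_0 * exp(-qT) * N(-d1)
N(-d1) = 0.30859235; N(-d2) = 0.61490076
P = 0.9700 * 0.93053090 * 0.61490076 - 0.9800 * 1.00000000 * 0.30859235 = 0.2526

Answer: Price = 0.2526


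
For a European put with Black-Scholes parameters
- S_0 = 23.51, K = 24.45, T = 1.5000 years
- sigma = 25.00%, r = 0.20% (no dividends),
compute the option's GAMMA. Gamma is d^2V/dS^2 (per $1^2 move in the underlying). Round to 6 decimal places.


d1 = 0.0348501860; d2 = -0.2713360319
phi(d1) = 0.3987000892; exp(-qT) = 1.0000000000; exp(-rT) = 0.9970044955
Gamma = exp(-qT) * phi(d1) / (S * sigma * sqrt(T)) = 1.0000000000 * 0.3987000892 / (23.5100 * 0.2500 * 1.2247448714) = 0.055387

Answer: Gamma = 0.055387


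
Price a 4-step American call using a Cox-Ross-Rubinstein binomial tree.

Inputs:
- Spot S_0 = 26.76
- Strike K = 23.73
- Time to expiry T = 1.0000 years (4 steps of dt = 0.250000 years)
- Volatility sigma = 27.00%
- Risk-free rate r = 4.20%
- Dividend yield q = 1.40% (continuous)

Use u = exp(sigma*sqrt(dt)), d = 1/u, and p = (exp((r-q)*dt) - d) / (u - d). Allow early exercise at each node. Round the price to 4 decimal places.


dt = T/N = 0.250000
u = exp(sigma*sqrt(dt)) = 1.144537; d = 1/u = 0.873716
p = (exp((r-q)*dt) - d) / (u - d) = 0.492239
Discount per step: exp(-r*dt) = 0.989555
Stock lattice S(k, i) with i counting down-moves:
  k=0: S(0,0) = 26.7600
  k=1: S(1,0) = 30.6278; S(1,1) = 23.3806
  k=2: S(2,0) = 35.0546; S(2,1) = 26.7600; S(2,2) = 20.4280
  k=3: S(3,0) = 40.1213; S(3,1) = 30.6278; S(3,2) = 23.3806; S(3,3) = 17.8483
  k=4: S(4,0) = 45.9203; S(4,1) = 35.0546; S(4,2) = 26.7600; S(4,3) = 20.4280; S(4,4) = 15.5943
Terminal payoffs V(N, i) = max(S_T - K, 0):
  V(4,0) = 22.190344; V(4,1) = 11.324649; V(4,2) = 3.030000; V(4,3) = 0.000000; V(4,4) = 0.000000
Backward induction: V(k, i) = exp(-r*dt) * [p * V(k+1, i) + (1-p) * V(k+1, i+1)]; then take max(V_cont, immediate exercise) for American.
  V(3,0) = exp(-r*dt) * [p*22.190344 + (1-p)*11.324649] = 16.499017; exercise = 16.391335; V(3,0) = max -> 16.499017
  V(3,1) = exp(-r*dt) * [p*11.324649 + (1-p)*3.030000] = 7.038656; exercise = 6.897804; V(3,1) = max -> 7.038656
  V(3,2) = exp(-r*dt) * [p*3.030000 + (1-p)*0.000000] = 1.475906; exercise = 0.000000; V(3,2) = max -> 1.475906
  V(3,3) = exp(-r*dt) * [p*0.000000 + (1-p)*0.000000] = 0.000000; exercise = 0.000000; V(3,3) = max -> 0.000000
  V(2,0) = exp(-r*dt) * [p*16.499017 + (1-p)*7.038656] = 11.573257; exercise = 11.324649; V(2,0) = max -> 11.573257
  V(2,1) = exp(-r*dt) * [p*7.038656 + (1-p)*1.475906] = 4.170093; exercise = 3.030000; V(2,1) = max -> 4.170093
  V(2,2) = exp(-r*dt) * [p*1.475906 + (1-p)*0.000000] = 0.718910; exercise = 0.000000; V(2,2) = max -> 0.718910
  V(1,0) = exp(-r*dt) * [p*11.573257 + (1-p)*4.170093] = 7.732600; exercise = 6.897804; V(1,0) = max -> 7.732600
  V(1,1) = exp(-r*dt) * [p*4.170093 + (1-p)*0.718910] = 2.392464; exercise = 0.000000; V(1,1) = max -> 2.392464
  V(0,0) = exp(-r*dt) * [p*7.732600 + (1-p)*2.392464] = 4.968643; exercise = 3.030000; V(0,0) = max -> 4.968643

Answer: Price = V(0,0) = 4.9686


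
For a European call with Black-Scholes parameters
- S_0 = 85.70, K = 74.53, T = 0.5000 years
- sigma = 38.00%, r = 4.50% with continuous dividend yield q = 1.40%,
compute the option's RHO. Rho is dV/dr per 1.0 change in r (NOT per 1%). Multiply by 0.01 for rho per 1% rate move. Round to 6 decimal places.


d1 = 0.7117628810; d2 = 0.4430623042
phi(d1) = 0.3096719608; exp(-qT) = 0.9930244429; exp(-rT) = 0.9777512372
N(d2) = 0.6711396650
Rho = K*T*exp(-rT)*N(d2) = 74.5300 * 0.5000 * 0.9777512372 * 0.6711396650 = 24.453578

Answer: Rho = 24.453578


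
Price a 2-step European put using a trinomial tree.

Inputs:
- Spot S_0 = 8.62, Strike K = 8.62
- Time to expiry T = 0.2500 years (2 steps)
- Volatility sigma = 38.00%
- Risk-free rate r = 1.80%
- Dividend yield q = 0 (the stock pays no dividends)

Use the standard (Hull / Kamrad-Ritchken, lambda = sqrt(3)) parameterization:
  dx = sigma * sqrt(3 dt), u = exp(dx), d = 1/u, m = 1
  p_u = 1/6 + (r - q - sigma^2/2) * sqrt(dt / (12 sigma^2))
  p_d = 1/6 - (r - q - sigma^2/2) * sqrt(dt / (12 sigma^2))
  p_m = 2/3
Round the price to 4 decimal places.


dt = T/N = 0.125000; dx = sigma*sqrt(3*dt) = 0.232702
u = exp(dx) = 1.262005; d = 1/u = 0.792390
p_u = 0.152109, p_m = 0.666667, p_d = 0.181224
Discount per step: exp(-r*dt) = 0.997753
Stock lattice S(k, j) with j the centered position index:
  k=0: S(0,+0) = 8.6200
  k=1: S(1,-1) = 6.8304; S(1,+0) = 8.6200; S(1,+1) = 10.8785
  k=2: S(2,-2) = 5.4123; S(2,-1) = 6.8304; S(2,+0) = 8.6200; S(2,+1) = 10.8785; S(2,+2) = 13.7287
Terminal payoffs V(N, j) = max(K - S_T, 0):
  V(2,-2) = 3.207657; V(2,-1) = 1.789598; V(2,+0) = 0.000000; V(2,+1) = 0.000000; V(2,+2) = 0.000000
Backward induction: V(k, j) = exp(-r*dt) * [p_u * V(k+1, j+1) + p_m * V(k+1, j) + p_d * V(k+1, j-1)]
  V(1,-1) = exp(-r*dt) * [p_u*0.000000 + p_m*1.789598 + p_d*3.207657] = 1.770382
  V(1,+0) = exp(-r*dt) * [p_u*0.000000 + p_m*0.000000 + p_d*1.789598] = 0.323589
  V(1,+1) = exp(-r*dt) * [p_u*0.000000 + p_m*0.000000 + p_d*0.000000] = 0.000000
  V(0,+0) = exp(-r*dt) * [p_u*0.000000 + p_m*0.323589 + p_d*1.770382] = 0.535356

Answer: Price = V(0,0) = 0.5354


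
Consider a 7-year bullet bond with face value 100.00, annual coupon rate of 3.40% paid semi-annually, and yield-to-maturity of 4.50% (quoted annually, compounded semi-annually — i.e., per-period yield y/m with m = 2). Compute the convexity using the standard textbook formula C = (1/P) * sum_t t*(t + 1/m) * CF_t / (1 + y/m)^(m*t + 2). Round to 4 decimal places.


Answer: Convexity = 43.1922

Derivation:
Coupon per period c = face * coupon_rate / m = 1.700000
Periods per year m = 2; per-period yield y/m = 0.022500
Number of cashflows N = 14
Cashflows (t years, CF_t, discount factor 1/(1+y/m)^(m*t), PV):
  t = 0.5000: CF_t = 1.700000, DF = 0.977995, PV = 1.662592
  t = 1.0000: CF_t = 1.700000, DF = 0.956474, PV = 1.626007
  t = 1.5000: CF_t = 1.700000, DF = 0.935427, PV = 1.590226
  t = 2.0000: CF_t = 1.700000, DF = 0.914843, PV = 1.555234
  t = 2.5000: CF_t = 1.700000, DF = 0.894712, PV = 1.521011
  t = 3.0000: CF_t = 1.700000, DF = 0.875024, PV = 1.487541
  t = 3.5000: CF_t = 1.700000, DF = 0.855769, PV = 1.454808
  t = 4.0000: CF_t = 1.700000, DF = 0.836938, PV = 1.422795
  t = 4.5000: CF_t = 1.700000, DF = 0.818522, PV = 1.391487
  t = 5.0000: CF_t = 1.700000, DF = 0.800510, PV = 1.360867
  t = 5.5000: CF_t = 1.700000, DF = 0.782895, PV = 1.330921
  t = 6.0000: CF_t = 1.700000, DF = 0.765667, PV = 1.301635
  t = 6.5000: CF_t = 1.700000, DF = 0.748819, PV = 1.272992
  t = 7.0000: CF_t = 101.700000, DF = 0.732341, PV = 74.479117
Price P = sum_t PV_t = 93.457233
Convexity numerator sum_t t*(t + 1/m) * CF_t / (1+y/m)^(m*t + 2):
  t = 0.5000: term = 0.795113
  t = 1.0000: term = 2.332851
  t = 1.5000: term = 4.563033
  t = 2.0000: term = 7.437706
  t = 2.5000: term = 10.911061
  t = 3.0000: term = 14.939349
  t = 3.5000: term = 19.480814
  t = 4.0000: term = 24.495610
  t = 4.5000: term = 29.945734
  t = 5.0000: term = 35.794955
  t = 5.5000: term = 42.008749
  t = 6.0000: term = 48.554233
  t = 6.5000: term = 55.400102
  t = 7.0000: term = 3739.961999
Convexity = (1/P) * sum = 4036.621308 / 93.457233 = 43.192176


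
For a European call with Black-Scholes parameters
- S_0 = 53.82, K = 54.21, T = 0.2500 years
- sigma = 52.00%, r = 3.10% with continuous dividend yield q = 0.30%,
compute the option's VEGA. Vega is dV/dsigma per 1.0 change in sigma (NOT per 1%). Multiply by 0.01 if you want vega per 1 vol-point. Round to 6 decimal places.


Answer: Vega = 10.638390

Derivation:
d1 = 0.1291528924; d2 = -0.1308471076
phi(d1) = 0.3956288447; exp(-qT) = 0.9992502812; exp(-rT) = 0.9922799538
Vega = S * exp(-qT) * phi(d1) * sqrt(T) = 53.8200 * 0.9992502812 * 0.3956288447 * 0.5000000000 = 10.638390


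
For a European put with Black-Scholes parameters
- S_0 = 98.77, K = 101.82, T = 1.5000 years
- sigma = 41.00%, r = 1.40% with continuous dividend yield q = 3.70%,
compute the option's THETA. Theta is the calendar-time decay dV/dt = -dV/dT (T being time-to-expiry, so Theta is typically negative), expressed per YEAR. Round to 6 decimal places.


d1 = 0.1218021051; d2 = -0.3803432922
phi(d1) = 0.3959939247; exp(-qT) = 0.9460120237; exp(-rT) = 0.9792189646
Theta = -S*exp(-qT)*phi(d1)*sigma/(2*sqrt(T)) + r*K*exp(-rT)*N(-d2) - q*S*exp(-qT)*N(-d1)
N(-d1) = 0.4515278734; N(-d2) = 0.6481546983; sqrt(T) = 1.2247448714
Term 1 = -98.7700 * 0.9460120237 * 0.3959939247 * 0.4100 / (2 * 1.2247448714) = -6.1932479081
Term 2 = 0.0140 * 101.8200 * 0.9792189646 * 0.6481546983 = 0.9047313049
Term 3 = -0.0370 * 98.7700 * 0.9460120237 * 0.4515278734 = -1.5610183171
Theta = -6.1932479081 + (0.9047313049) + (-1.5610183171) = -6.849535

Answer: Theta = -6.849535


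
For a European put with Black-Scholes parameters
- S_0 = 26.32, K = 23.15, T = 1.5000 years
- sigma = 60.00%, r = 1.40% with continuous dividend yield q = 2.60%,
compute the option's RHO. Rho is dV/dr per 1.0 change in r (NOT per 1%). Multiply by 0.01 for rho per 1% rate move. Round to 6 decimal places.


Answer: Rho = -19.926114

Derivation:
d1 = 0.5175694612; d2 = -0.2172774616
phi(d1) = 0.3489322133; exp(-qT) = 0.9617507091; exp(-rT) = 0.9792189646
N(-d2) = 0.5860039397
Rho = -K*T*exp(-rT)*N(-d2) = -23.1500 * 1.5000 * 0.9792189646 * 0.5860039397 = -19.926114


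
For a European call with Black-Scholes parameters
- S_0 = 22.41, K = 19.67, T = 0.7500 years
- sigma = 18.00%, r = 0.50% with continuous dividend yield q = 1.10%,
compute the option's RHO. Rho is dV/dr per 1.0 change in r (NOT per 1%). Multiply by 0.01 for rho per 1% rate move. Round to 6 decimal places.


Answer: Rho = 11.276343

Derivation:
d1 = 0.8856723474; d2 = 0.7297877747
phi(d1) = 0.2695109424; exp(-qT) = 0.9917839379; exp(-rT) = 0.9962570225
N(d2) = 0.7672400408
Rho = K*T*exp(-rT)*N(d2) = 19.6700 * 0.7500 * 0.9962570225 * 0.7672400408 = 11.276343


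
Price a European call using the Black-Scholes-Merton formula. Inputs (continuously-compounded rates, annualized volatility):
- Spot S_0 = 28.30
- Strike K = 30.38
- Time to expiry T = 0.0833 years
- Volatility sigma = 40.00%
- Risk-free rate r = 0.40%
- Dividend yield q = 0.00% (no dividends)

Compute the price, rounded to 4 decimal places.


Answer: Price = 0.5598

Derivation:
d1 = (ln(S/K) + (r - q + 0.5*sigma^2) * T) / (sigma * sqrt(T)) = -0.55372176
d2 = d1 - sigma * sqrt(T) = -0.66916872
exp(-rT) = 0.99966686; exp(-qT) = 1.00000000
C = S_0 * exp(-qT) * N(d1) - K * exp(-rT) * N(d2)
N(d1) = 0.28988464; N(d2) = 0.25169393
C = 28.3000 * 1.00000000 * 0.28988464 - 30.3800 * 0.99966686 * 0.25169393 = 0.5598


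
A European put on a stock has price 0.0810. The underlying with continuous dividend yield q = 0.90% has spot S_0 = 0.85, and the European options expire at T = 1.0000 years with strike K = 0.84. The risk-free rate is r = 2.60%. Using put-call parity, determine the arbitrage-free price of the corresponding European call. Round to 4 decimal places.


Answer: Call price = 0.1049

Derivation:
Put-call parity: C - P = S_0 * exp(-qT) - K * exp(-rT).
S_0 * exp(-qT) = 0.8500 * 0.99104038 = 0.84238432
K * exp(-rT) = 0.8400 * 0.97433509 = 0.81844148
C = P + S*exp(-qT) - K*exp(-rT)
C = 0.0810 + 0.84238432 - 0.81844148 = 0.1049


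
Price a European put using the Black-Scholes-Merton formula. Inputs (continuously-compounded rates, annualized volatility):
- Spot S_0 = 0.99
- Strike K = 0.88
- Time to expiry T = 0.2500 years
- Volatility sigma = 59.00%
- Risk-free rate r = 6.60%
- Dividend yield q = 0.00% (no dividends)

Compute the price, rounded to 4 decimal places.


d1 = (ln(S/K) + (r - q + 0.5*sigma^2) * T) / (sigma * sqrt(T)) = 0.60269673
d2 = d1 - sigma * sqrt(T) = 0.30769673
exp(-rT) = 0.98363538; exp(-qT) = 1.00000000
P = K * exp(-rT) * N(-d2) - S_0 * exp(-qT) * N(-d1)
N(-d1) = 0.27335523; N(-d2) = 0.37915655
P = 0.8800 * 0.98363538 * 0.37915655 - 0.9900 * 1.00000000 * 0.27335523 = 0.0576

Answer: Price = 0.0576


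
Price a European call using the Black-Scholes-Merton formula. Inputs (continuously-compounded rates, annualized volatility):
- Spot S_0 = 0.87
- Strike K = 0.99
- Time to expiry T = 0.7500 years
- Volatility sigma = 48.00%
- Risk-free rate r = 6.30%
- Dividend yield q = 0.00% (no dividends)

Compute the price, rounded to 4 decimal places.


Answer: Price = 0.1151

Derivation:
d1 = (ln(S/K) + (r - q + 0.5*sigma^2) * T) / (sigma * sqrt(T)) = 0.01067681
d2 = d1 - sigma * sqrt(T) = -0.40501538
exp(-rT) = 0.95384891; exp(-qT) = 1.00000000
C = S_0 * exp(-qT) * N(d1) - K * exp(-rT) * N(d2)
N(d1) = 0.50425935; N(d2) = 0.34273310
C = 0.8700 * 1.00000000 * 0.50425935 - 0.9900 * 0.95384891 * 0.34273310 = 0.1151


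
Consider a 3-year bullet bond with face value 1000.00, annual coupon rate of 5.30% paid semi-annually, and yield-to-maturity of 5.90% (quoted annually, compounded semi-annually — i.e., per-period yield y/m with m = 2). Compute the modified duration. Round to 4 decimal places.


Answer: Modified duration = 2.7305

Derivation:
Coupon per period c = face * coupon_rate / m = 26.500000
Periods per year m = 2; per-period yield y/m = 0.029500
Number of cashflows N = 6
Cashflows (t years, CF_t, discount factor 1/(1+y/m)^(m*t), PV):
  t = 0.5000: CF_t = 26.500000, DF = 0.971345, PV = 25.740651
  t = 1.0000: CF_t = 26.500000, DF = 0.943512, PV = 25.003061
  t = 1.5000: CF_t = 26.500000, DF = 0.916476, PV = 24.286606
  t = 2.0000: CF_t = 26.500000, DF = 0.890214, PV = 23.590681
  t = 2.5000: CF_t = 26.500000, DF = 0.864706, PV = 22.914697
  t = 3.0000: CF_t = 1026.500000, DF = 0.839928, PV = 862.185765
Price P = sum_t PV_t = 983.721459
First compute Macaulay numerator sum_t t * PV_t:
  t * PV_t at t = 0.5000: 12.870325
  t * PV_t at t = 1.0000: 25.003061
  t * PV_t at t = 1.5000: 36.429908
  t * PV_t at t = 2.0000: 47.181361
  t * PV_t at t = 2.5000: 57.286743
  t * PV_t at t = 3.0000: 2586.557294
Macaulay duration D = 2765.328692 / 983.721459 = 2.811089
Modified duration = D / (1 + y/m) = 2.811089 / (1 + 0.029500) = 2.730538


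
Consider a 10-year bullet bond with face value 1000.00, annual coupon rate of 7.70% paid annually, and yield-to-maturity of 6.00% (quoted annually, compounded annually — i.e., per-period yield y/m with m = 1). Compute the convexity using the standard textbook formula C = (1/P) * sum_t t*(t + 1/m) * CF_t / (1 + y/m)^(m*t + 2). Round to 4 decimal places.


Answer: Convexity = 65.7807

Derivation:
Coupon per period c = face * coupon_rate / m = 77.000000
Periods per year m = 1; per-period yield y/m = 0.060000
Number of cashflows N = 10
Cashflows (t years, CF_t, discount factor 1/(1+y/m)^(m*t), PV):
  t = 1.0000: CF_t = 77.000000, DF = 0.943396, PV = 72.641509
  t = 2.0000: CF_t = 77.000000, DF = 0.889996, PV = 68.529726
  t = 3.0000: CF_t = 77.000000, DF = 0.839619, PV = 64.650685
  t = 4.0000: CF_t = 77.000000, DF = 0.792094, PV = 60.991212
  t = 5.0000: CF_t = 77.000000, DF = 0.747258, PV = 57.538879
  t = 6.0000: CF_t = 77.000000, DF = 0.704961, PV = 54.281962
  t = 7.0000: CF_t = 77.000000, DF = 0.665057, PV = 51.209398
  t = 8.0000: CF_t = 77.000000, DF = 0.627412, PV = 48.310753
  t = 9.0000: CF_t = 77.000000, DF = 0.591898, PV = 45.576182
  t = 10.0000: CF_t = 1077.000000, DF = 0.558395, PV = 601.391175
Price P = sum_t PV_t = 1125.121480
Convexity numerator sum_t t*(t + 1/m) * CF_t / (1+y/m)^(m*t + 2):
  t = 1.0000: term = 129.301370
  t = 2.0000: term = 365.947272
  t = 3.0000: term = 690.466552
  t = 4.0000: term = 1085.639232
  t = 5.0000: term = 1536.281932
  t = 6.0000: term = 2029.051609
  t = 7.0000: term = 2552.266175
  t = 8.0000: term = 3095.740643
  t = 9.0000: term = 3650.637551
  t = 10.0000: term = 58875.960503
Convexity = (1/P) * sum = 74011.292839 / 1125.121480 = 65.780713
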